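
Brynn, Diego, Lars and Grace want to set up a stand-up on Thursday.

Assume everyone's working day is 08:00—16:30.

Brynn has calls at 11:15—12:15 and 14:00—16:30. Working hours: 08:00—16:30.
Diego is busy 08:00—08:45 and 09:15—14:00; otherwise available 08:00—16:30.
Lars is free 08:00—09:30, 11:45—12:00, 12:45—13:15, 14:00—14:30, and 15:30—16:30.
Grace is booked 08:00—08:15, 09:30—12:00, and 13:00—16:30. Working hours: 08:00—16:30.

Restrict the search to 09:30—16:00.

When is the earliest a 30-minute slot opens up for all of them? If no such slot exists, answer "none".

Brynn free within 08:00–16:30: 08:00–11:15, 12:15–14:00.
Diego free within 08:00–16:30: 08:45–09:15, 14:00–16:30.
Grace free within 08:00–16:30: 08:15–09:30, 12:00–13:00.
Brynn ∩ Diego: 08:45–09:15.
Brynn ∩ Diego ∩ Lars: 08:45–09:15.
Brynn ∩ Diego ∩ Lars ∩ Grace: 08:45–09:15.
Restricted to 09:30–16:00: (none).
Windows ≥ 30 min: (none).

none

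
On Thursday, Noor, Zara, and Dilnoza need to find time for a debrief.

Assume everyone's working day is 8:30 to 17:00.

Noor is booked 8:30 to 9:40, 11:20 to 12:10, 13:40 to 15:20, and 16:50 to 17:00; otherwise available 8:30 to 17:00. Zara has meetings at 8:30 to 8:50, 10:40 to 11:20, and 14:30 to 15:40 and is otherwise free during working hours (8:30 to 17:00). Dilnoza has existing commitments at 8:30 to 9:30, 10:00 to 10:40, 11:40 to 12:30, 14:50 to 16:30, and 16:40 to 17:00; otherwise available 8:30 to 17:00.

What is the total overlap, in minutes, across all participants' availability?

Noor free within 08:30–17:00: 09:40–11:20, 12:10–13:40, 15:20–16:50.
Zara free within 08:30–17:00: 08:50–10:40, 11:20–14:30, 15:40–17:00.
Dilnoza free within 08:30–17:00: 09:30–10:00, 10:40–11:40, 12:30–14:50, 16:30–16:40.
Noor ∩ Zara: 09:40–10:40, 12:10–13:40, 15:40–16:50.
Noor ∩ Zara ∩ Dilnoza: 09:40–10:00, 12:30–13:40, 16:30–16:40.
Total common minutes: 20 + 70 + 10 = 100.

100 minutes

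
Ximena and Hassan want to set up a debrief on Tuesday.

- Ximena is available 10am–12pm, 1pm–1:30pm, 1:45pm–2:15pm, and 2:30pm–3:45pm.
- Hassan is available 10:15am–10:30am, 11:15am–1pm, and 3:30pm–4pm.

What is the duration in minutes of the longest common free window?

Ximena ∩ Hassan: 10:15–10:30, 11:15–12:00, 15:30–15:45.
Common window lengths: 15, 45, 15 min; longest is 45.

45 minutes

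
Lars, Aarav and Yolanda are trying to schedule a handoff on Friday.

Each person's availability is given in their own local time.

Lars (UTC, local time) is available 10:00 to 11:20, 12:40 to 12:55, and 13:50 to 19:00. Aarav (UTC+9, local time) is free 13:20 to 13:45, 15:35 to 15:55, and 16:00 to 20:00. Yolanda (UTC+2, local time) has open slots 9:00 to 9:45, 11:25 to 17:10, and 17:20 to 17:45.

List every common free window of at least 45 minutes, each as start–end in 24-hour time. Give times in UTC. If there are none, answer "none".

10:00–11:00

Lars → UTC: 10:00–11:20, 12:40–12:55, 13:50–19:00.
Aarav → UTC: 04:20–04:45, 06:35–06:55, 07:00–11:00.
Yolanda → UTC: 07:00–07:45, 09:25–15:10, 15:20–15:45.
Lars ∩ Aarav: 10:00–11:00.
Lars ∩ Aarav ∩ Yolanda: 10:00–11:00.
Windows ≥ 45 min: 10:00–11:00.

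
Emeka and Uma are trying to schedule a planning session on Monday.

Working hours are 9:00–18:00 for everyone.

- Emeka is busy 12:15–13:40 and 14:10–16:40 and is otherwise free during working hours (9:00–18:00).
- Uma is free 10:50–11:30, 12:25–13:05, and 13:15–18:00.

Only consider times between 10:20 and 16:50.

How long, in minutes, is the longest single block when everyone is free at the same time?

Emeka free within 09:00–18:00: 09:00–12:15, 13:40–14:10, 16:40–18:00.
Emeka ∩ Uma: 10:50–11:30, 13:40–14:10, 16:40–18:00.
Restricted to 10:20–16:50: 10:50–11:30, 13:40–14:10, 16:40–16:50.
Common window lengths: 40, 30, 10 min; longest is 40.

40 minutes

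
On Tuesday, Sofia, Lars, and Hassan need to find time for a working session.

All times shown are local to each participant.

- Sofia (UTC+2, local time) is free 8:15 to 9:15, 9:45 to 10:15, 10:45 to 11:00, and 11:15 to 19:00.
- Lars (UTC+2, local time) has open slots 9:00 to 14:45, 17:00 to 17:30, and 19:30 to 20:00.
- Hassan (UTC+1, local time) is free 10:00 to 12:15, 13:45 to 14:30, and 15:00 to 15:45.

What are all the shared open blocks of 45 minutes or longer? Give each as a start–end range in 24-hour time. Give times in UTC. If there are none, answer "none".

09:15–11:15

Sofia → UTC: 06:15–07:15, 07:45–08:15, 08:45–09:00, 09:15–17:00.
Lars → UTC: 07:00–12:45, 15:00–15:30, 17:30–18:00.
Hassan → UTC: 09:00–11:15, 12:45–13:30, 14:00–14:45.
Sofia ∩ Lars: 07:00–07:15, 07:45–08:15, 08:45–09:00, 09:15–12:45, 15:00–15:30.
Sofia ∩ Lars ∩ Hassan: 09:15–11:15.
Windows ≥ 45 min: 09:15–11:15.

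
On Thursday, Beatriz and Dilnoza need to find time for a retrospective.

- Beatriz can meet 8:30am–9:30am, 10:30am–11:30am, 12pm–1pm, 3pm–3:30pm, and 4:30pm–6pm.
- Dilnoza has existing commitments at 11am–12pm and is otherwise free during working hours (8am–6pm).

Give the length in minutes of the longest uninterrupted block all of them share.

Dilnoza free within 08:00–18:00: 08:00–11:00, 12:00–18:00.
Beatriz ∩ Dilnoza: 08:30–09:30, 10:30–11:00, 12:00–13:00, 15:00–15:30, 16:30–18:00.
Common window lengths: 60, 30, 60, 30, 90 min; longest is 90.

90 minutes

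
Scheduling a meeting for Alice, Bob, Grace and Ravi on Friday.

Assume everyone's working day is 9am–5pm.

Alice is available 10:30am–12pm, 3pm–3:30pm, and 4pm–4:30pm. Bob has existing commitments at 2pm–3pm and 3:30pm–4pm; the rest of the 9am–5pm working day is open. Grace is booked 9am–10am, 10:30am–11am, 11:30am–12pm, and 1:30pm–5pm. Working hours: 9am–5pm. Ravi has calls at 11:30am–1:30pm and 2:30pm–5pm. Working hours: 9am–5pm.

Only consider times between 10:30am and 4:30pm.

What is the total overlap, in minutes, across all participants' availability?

30 minutes

Bob free within 09:00–17:00: 09:00–14:00, 15:00–15:30, 16:00–17:00.
Grace free within 09:00–17:00: 10:00–10:30, 11:00–11:30, 12:00–13:30.
Ravi free within 09:00–17:00: 09:00–11:30, 13:30–14:30.
Alice ∩ Bob: 10:30–12:00, 15:00–15:30, 16:00–16:30.
Alice ∩ Bob ∩ Grace: 11:00–11:30.
Alice ∩ Bob ∩ Grace ∩ Ravi: 11:00–11:30.
Restricted to 10:30–16:30: 11:00–11:30.
Total common minutes: 30.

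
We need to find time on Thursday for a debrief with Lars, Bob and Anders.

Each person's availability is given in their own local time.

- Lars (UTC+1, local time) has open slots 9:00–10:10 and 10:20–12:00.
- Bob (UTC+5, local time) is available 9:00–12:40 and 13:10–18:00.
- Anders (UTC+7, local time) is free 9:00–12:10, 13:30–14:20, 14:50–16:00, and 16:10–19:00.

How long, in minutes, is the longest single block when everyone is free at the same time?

Lars → UTC: 08:00–09:10, 09:20–11:00.
Bob → UTC: 04:00–07:40, 08:10–13:00.
Anders → UTC: 02:00–05:10, 06:30–07:20, 07:50–09:00, 09:10–12:00.
Lars ∩ Bob: 08:10–09:10, 09:20–11:00.
Lars ∩ Bob ∩ Anders: 08:10–09:00, 09:20–11:00.
Common window lengths: 50, 100 min; longest is 100.

100 minutes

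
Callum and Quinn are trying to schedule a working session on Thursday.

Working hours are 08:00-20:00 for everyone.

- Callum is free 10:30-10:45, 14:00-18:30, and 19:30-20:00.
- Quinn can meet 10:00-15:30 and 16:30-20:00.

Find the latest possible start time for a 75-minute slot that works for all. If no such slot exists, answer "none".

17:15

Callum ∩ Quinn: 10:30–10:45, 14:00–15:30, 16:30–18:30, 19:30–20:00.
Windows ≥ 75 min: 14:00–15:30, 16:30–18:30.
Latest start in the last window 16:30–18:30 is 18:30 − 75 min = 17:15.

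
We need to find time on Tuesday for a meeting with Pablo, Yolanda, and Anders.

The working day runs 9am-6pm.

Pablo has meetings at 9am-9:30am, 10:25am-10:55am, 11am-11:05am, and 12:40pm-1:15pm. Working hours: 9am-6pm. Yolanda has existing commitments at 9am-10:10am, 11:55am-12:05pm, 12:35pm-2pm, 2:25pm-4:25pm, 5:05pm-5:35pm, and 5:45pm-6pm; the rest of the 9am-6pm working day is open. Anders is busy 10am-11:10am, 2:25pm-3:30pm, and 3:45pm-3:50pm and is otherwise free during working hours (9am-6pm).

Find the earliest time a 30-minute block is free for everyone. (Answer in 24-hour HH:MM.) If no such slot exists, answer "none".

11:10

Pablo free within 09:00–18:00: 09:30–10:25, 10:55–11:00, 11:05–12:40, 13:15–18:00.
Yolanda free within 09:00–18:00: 10:10–11:55, 12:05–12:35, 14:00–14:25, 16:25–17:05, 17:35–17:45.
Anders free within 09:00–18:00: 09:00–10:00, 11:10–14:25, 15:30–15:45, 15:50–18:00.
Pablo ∩ Yolanda: 10:10–10:25, 10:55–11:00, 11:05–11:55, 12:05–12:35, 14:00–14:25, 16:25–17:05, 17:35–17:45.
Pablo ∩ Yolanda ∩ Anders: 11:10–11:55, 12:05–12:35, 14:00–14:25, 16:25–17:05, 17:35–17:45.
Windows ≥ 30 min: 11:10–11:55, 12:05–12:35, 16:25–17:05.
Earliest such window starts at 11:10.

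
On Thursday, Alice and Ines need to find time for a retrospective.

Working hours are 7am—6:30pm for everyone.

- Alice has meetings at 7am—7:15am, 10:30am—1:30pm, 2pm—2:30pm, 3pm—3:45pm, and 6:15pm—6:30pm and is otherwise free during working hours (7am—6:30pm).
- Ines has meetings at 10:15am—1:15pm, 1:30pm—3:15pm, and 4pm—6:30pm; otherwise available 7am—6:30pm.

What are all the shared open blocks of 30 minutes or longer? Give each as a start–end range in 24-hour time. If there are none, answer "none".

07:15–10:15

Alice free within 07:00–18:30: 07:15–10:30, 13:30–14:00, 14:30–15:00, 15:45–18:15.
Ines free within 07:00–18:30: 07:00–10:15, 13:15–13:30, 15:15–16:00.
Alice ∩ Ines: 07:15–10:15, 15:45–16:00.
Windows ≥ 30 min: 07:15–10:15.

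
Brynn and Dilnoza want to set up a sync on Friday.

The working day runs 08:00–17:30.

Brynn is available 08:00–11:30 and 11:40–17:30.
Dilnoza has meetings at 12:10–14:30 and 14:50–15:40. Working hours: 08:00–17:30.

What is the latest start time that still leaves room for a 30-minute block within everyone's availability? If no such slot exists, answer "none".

17:00

Dilnoza free within 08:00–17:30: 08:00–12:10, 14:30–14:50, 15:40–17:30.
Brynn ∩ Dilnoza: 08:00–11:30, 11:40–12:10, 14:30–14:50, 15:40–17:30.
Windows ≥ 30 min: 08:00–11:30, 11:40–12:10, 15:40–17:30.
Latest start in the last window 15:40–17:30 is 17:30 − 30 min = 17:00.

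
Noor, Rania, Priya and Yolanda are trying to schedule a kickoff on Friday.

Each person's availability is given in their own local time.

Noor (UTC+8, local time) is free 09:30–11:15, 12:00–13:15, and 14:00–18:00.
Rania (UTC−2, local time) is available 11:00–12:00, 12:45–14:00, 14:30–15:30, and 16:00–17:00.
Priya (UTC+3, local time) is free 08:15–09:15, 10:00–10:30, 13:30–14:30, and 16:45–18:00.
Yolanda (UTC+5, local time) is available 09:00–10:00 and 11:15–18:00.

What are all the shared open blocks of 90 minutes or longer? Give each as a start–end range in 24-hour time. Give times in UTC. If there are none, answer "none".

none

Noor → UTC: 01:30–03:15, 04:00–05:15, 06:00–10:00.
Rania → UTC: 13:00–14:00, 14:45–16:00, 16:30–17:30, 18:00–19:00.
Priya → UTC: 05:15–06:15, 07:00–07:30, 10:30–11:30, 13:45–15:00.
Yolanda → UTC: 04:00–05:00, 06:15–13:00.
Noor ∩ Rania: (none).
Noor ∩ Rania ∩ Priya: (none).
Noor ∩ Rania ∩ Priya ∩ Yolanda: (none).
Windows ≥ 90 min: (none).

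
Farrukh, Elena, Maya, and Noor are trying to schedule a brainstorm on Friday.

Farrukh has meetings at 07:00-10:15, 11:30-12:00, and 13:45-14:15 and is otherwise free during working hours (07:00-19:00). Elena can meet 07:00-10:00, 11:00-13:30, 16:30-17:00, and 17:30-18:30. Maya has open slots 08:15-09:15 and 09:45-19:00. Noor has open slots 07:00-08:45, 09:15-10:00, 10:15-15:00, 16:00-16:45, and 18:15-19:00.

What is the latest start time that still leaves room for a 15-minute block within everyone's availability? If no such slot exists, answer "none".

18:15

Farrukh free within 07:00–19:00: 10:15–11:30, 12:00–13:45, 14:15–19:00.
Farrukh ∩ Elena: 11:00–11:30, 12:00–13:30, 16:30–17:00, 17:30–18:30.
Farrukh ∩ Elena ∩ Maya: 11:00–11:30, 12:00–13:30, 16:30–17:00, 17:30–18:30.
Farrukh ∩ Elena ∩ Maya ∩ Noor: 11:00–11:30, 12:00–13:30, 16:30–16:45, 18:15–18:30.
Windows ≥ 15 min: 11:00–11:30, 12:00–13:30, 16:30–16:45, 18:15–18:30.
Latest start in the last window 18:15–18:30 is 18:30 − 15 min = 18:15.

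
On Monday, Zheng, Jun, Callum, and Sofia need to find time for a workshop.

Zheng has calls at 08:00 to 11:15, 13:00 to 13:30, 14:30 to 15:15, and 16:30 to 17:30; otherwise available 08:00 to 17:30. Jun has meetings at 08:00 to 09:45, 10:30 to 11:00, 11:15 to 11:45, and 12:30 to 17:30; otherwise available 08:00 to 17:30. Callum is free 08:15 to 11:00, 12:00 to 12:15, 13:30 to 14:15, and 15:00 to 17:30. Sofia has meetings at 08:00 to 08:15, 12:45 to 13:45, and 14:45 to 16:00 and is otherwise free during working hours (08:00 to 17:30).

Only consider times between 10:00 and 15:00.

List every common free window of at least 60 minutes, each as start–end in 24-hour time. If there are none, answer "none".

Zheng free within 08:00–17:30: 11:15–13:00, 13:30–14:30, 15:15–16:30.
Jun free within 08:00–17:30: 09:45–10:30, 11:00–11:15, 11:45–12:30.
Sofia free within 08:00–17:30: 08:15–12:45, 13:45–14:45, 16:00–17:30.
Zheng ∩ Jun: 11:45–12:30.
Zheng ∩ Jun ∩ Callum: 12:00–12:15.
Zheng ∩ Jun ∩ Callum ∩ Sofia: 12:00–12:15.
Restricted to 10:00–15:00: 12:00–12:15.
Windows ≥ 60 min: (none).

none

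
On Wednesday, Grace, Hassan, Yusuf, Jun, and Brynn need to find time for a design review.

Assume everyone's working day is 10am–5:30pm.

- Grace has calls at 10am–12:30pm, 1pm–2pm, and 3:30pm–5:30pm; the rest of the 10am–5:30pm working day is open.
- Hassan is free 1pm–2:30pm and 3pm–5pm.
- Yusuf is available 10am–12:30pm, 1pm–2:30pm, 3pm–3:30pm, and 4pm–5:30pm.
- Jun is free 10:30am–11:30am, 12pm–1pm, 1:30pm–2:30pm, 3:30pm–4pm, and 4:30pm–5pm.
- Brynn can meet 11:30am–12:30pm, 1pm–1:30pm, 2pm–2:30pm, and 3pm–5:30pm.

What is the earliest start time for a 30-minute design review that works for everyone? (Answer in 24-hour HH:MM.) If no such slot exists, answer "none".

14:00

Grace free within 10:00–17:30: 12:30–13:00, 14:00–15:30.
Grace ∩ Hassan: 14:00–14:30, 15:00–15:30.
Grace ∩ Hassan ∩ Yusuf: 14:00–14:30, 15:00–15:30.
Grace ∩ Hassan ∩ Yusuf ∩ Jun: 14:00–14:30.
Grace ∩ Hassan ∩ Yusuf ∩ Jun ∩ Brynn: 14:00–14:30.
Windows ≥ 30 min: 14:00–14:30.
Earliest such window starts at 14:00.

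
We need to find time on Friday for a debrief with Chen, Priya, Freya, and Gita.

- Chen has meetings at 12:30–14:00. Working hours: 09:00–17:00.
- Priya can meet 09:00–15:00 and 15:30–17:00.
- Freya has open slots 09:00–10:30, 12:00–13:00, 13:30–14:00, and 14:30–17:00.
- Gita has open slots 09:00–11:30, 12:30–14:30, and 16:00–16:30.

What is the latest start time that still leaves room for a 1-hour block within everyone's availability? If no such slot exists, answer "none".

09:30

Chen free within 09:00–17:00: 09:00–12:30, 14:00–17:00.
Chen ∩ Priya: 09:00–12:30, 14:00–15:00, 15:30–17:00.
Chen ∩ Priya ∩ Freya: 09:00–10:30, 12:00–12:30, 14:30–15:00, 15:30–17:00.
Chen ∩ Priya ∩ Freya ∩ Gita: 09:00–10:30, 16:00–16:30.
Windows ≥ 60 min: 09:00–10:30.
Latest start in the last window 09:00–10:30 is 10:30 − 60 min = 09:30.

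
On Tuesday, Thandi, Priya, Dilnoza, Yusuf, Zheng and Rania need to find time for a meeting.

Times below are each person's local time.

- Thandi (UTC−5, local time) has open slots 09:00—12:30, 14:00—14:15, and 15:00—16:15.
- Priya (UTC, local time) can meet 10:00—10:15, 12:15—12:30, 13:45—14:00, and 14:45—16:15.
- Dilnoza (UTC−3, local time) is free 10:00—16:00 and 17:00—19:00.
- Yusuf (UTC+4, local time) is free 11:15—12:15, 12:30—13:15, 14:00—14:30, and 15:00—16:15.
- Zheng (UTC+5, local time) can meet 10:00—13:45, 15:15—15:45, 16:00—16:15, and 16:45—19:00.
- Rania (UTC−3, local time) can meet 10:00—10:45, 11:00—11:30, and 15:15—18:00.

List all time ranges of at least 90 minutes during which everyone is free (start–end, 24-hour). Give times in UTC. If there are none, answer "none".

Thandi → UTC: 14:00–17:30, 19:00–19:15, 20:00–21:15.
Priya → UTC: 10:00–10:15, 12:15–12:30, 13:45–14:00, 14:45–16:15.
Dilnoza → UTC: 13:00–19:00, 20:00–22:00.
Yusuf → UTC: 07:15–08:15, 08:30–09:15, 10:00–10:30, 11:00–12:15.
Zheng → UTC: 05:00–08:45, 10:15–10:45, 11:00–11:15, 11:45–14:00.
Rania → UTC: 13:00–13:45, 14:00–14:30, 18:15–21:00.
Thandi ∩ Priya: 14:45–16:15.
Thandi ∩ Priya ∩ Dilnoza: 14:45–16:15.
Thandi ∩ Priya ∩ Dilnoza ∩ Yusuf: (none).
Thandi ∩ Priya ∩ Dilnoza ∩ Yusuf ∩ Zheng: (none).
Thandi ∩ Priya ∩ Dilnoza ∩ Yusuf ∩ Zheng ∩ Rania: (none).
Windows ≥ 90 min: (none).

none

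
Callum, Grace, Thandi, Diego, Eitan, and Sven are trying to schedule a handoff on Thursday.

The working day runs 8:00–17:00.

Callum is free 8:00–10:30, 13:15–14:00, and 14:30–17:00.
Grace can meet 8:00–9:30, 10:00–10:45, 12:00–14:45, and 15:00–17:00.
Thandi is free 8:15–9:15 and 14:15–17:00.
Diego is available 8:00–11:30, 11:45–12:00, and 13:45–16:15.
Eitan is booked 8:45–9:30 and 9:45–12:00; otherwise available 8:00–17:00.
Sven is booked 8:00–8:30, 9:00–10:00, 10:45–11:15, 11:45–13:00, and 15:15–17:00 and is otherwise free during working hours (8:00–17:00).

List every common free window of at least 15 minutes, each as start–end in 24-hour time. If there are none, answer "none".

08:30–08:45, 14:30–14:45, 15:00–15:15

Eitan free within 08:00–17:00: 08:00–08:45, 09:30–09:45, 12:00–17:00.
Sven free within 08:00–17:00: 08:30–09:00, 10:00–10:45, 11:15–11:45, 13:00–15:15.
Callum ∩ Grace: 08:00–09:30, 10:00–10:30, 13:15–14:00, 14:30–14:45, 15:00–17:00.
Callum ∩ Grace ∩ Thandi: 08:15–09:15, 14:30–14:45, 15:00–17:00.
Callum ∩ Grace ∩ Thandi ∩ Diego: 08:15–09:15, 14:30–14:45, 15:00–16:15.
Callum ∩ Grace ∩ Thandi ∩ Diego ∩ Eitan: 08:15–08:45, 14:30–14:45, 15:00–16:15.
Callum ∩ Grace ∩ Thandi ∩ Diego ∩ Eitan ∩ Sven: 08:30–08:45, 14:30–14:45, 15:00–15:15.
Windows ≥ 15 min: 08:30–08:45, 14:30–14:45, 15:00–15:15.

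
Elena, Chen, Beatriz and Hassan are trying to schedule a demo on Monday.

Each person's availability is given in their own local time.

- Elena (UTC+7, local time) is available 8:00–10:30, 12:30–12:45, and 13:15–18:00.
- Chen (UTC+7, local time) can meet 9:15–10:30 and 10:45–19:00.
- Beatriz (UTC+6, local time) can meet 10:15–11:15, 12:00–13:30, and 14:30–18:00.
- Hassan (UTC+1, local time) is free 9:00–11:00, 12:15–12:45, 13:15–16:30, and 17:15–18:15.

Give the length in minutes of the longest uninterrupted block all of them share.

Elena → UTC: 01:00–03:30, 05:30–05:45, 06:15–11:00.
Chen → UTC: 02:15–03:30, 03:45–12:00.
Beatriz → UTC: 04:15–05:15, 06:00–07:30, 08:30–12:00.
Hassan → UTC: 08:00–10:00, 11:15–11:45, 12:15–15:30, 16:15–17:15.
Elena ∩ Chen: 02:15–03:30, 05:30–05:45, 06:15–11:00.
Elena ∩ Chen ∩ Beatriz: 06:15–07:30, 08:30–11:00.
Elena ∩ Chen ∩ Beatriz ∩ Hassan: 08:30–10:00.
Single common window of 90 minutes.

90 minutes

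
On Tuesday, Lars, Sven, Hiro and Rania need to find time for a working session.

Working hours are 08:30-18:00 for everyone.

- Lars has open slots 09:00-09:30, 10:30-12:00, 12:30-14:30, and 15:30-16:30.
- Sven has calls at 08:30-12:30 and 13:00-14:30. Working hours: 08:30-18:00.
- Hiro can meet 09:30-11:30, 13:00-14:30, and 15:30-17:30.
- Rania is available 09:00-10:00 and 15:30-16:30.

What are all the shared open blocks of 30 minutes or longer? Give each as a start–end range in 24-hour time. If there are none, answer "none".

15:30–16:30

Sven free within 08:30–18:00: 12:30–13:00, 14:30–18:00.
Lars ∩ Sven: 12:30–13:00, 15:30–16:30.
Lars ∩ Sven ∩ Hiro: 15:30–16:30.
Lars ∩ Sven ∩ Hiro ∩ Rania: 15:30–16:30.
Windows ≥ 30 min: 15:30–16:30.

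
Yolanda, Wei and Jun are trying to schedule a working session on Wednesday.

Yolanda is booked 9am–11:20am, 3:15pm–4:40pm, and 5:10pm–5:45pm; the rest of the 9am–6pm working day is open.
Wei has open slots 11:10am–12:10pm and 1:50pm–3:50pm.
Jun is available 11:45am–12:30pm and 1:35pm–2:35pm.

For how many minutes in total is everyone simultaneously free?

Yolanda free within 09:00–18:00: 11:20–15:15, 16:40–17:10, 17:45–18:00.
Yolanda ∩ Wei: 11:20–12:10, 13:50–15:15.
Yolanda ∩ Wei ∩ Jun: 11:45–12:10, 13:50–14:35.
Total common minutes: 25 + 45 = 70.

70 minutes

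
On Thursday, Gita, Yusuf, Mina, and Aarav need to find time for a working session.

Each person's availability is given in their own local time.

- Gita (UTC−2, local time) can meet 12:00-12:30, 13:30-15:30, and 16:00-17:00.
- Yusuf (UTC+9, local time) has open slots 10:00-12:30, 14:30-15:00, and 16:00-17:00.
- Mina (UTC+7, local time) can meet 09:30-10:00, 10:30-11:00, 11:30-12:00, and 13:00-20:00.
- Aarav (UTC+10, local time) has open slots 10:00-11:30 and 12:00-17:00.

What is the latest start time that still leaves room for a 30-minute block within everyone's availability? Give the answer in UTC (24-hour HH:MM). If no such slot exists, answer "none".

none

Gita → UTC: 14:00–14:30, 15:30–17:30, 18:00–19:00.
Yusuf → UTC: 01:00–03:30, 05:30–06:00, 07:00–08:00.
Mina → UTC: 02:30–03:00, 03:30–04:00, 04:30–05:00, 06:00–13:00.
Aarav → UTC: 00:00–01:30, 02:00–07:00.
Gita ∩ Yusuf: (none).
Gita ∩ Yusuf ∩ Mina: (none).
Gita ∩ Yusuf ∩ Mina ∩ Aarav: (none).
Windows ≥ 30 min: (none).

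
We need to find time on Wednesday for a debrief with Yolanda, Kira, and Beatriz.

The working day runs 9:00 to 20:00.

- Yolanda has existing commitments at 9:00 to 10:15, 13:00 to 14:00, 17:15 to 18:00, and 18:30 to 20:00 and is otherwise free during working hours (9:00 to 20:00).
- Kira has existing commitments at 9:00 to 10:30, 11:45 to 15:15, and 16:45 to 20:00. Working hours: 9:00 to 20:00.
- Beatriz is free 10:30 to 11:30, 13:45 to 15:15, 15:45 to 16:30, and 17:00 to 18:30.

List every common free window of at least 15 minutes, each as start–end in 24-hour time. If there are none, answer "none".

10:30–11:30, 15:45–16:30

Yolanda free within 09:00–20:00: 10:15–13:00, 14:00–17:15, 18:00–18:30.
Kira free within 09:00–20:00: 10:30–11:45, 15:15–16:45.
Yolanda ∩ Kira: 10:30–11:45, 15:15–16:45.
Yolanda ∩ Kira ∩ Beatriz: 10:30–11:30, 15:45–16:30.
Windows ≥ 15 min: 10:30–11:30, 15:45–16:30.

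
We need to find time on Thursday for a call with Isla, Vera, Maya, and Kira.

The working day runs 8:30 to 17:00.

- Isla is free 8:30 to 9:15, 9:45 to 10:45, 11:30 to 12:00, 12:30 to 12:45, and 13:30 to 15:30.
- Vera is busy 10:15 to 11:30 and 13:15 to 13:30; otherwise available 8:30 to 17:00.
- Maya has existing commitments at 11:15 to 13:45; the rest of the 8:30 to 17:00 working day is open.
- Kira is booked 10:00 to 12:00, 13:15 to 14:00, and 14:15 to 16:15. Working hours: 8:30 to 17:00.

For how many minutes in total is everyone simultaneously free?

75 minutes

Vera free within 08:30–17:00: 08:30–10:15, 11:30–13:15, 13:30–17:00.
Maya free within 08:30–17:00: 08:30–11:15, 13:45–17:00.
Kira free within 08:30–17:00: 08:30–10:00, 12:00–13:15, 14:00–14:15, 16:15–17:00.
Isla ∩ Vera: 08:30–09:15, 09:45–10:15, 11:30–12:00, 12:30–12:45, 13:30–15:30.
Isla ∩ Vera ∩ Maya: 08:30–09:15, 09:45–10:15, 13:45–15:30.
Isla ∩ Vera ∩ Maya ∩ Kira: 08:30–09:15, 09:45–10:00, 14:00–14:15.
Total common minutes: 45 + 15 + 15 = 75.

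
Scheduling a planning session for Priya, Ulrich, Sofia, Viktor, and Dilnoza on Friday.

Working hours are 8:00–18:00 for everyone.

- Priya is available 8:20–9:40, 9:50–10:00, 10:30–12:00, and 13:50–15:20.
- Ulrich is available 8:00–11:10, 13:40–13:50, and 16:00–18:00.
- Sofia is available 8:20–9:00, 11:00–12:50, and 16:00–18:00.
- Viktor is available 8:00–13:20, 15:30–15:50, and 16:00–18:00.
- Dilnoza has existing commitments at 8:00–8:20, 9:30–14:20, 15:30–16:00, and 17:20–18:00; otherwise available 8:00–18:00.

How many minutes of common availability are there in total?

40 minutes

Dilnoza free within 08:00–18:00: 08:20–09:30, 14:20–15:30, 16:00–17:20.
Priya ∩ Ulrich: 08:20–09:40, 09:50–10:00, 10:30–11:10.
Priya ∩ Ulrich ∩ Sofia: 08:20–09:00, 11:00–11:10.
Priya ∩ Ulrich ∩ Sofia ∩ Viktor: 08:20–09:00, 11:00–11:10.
Priya ∩ Ulrich ∩ Sofia ∩ Viktor ∩ Dilnoza: 08:20–09:00.
Total common minutes: 40.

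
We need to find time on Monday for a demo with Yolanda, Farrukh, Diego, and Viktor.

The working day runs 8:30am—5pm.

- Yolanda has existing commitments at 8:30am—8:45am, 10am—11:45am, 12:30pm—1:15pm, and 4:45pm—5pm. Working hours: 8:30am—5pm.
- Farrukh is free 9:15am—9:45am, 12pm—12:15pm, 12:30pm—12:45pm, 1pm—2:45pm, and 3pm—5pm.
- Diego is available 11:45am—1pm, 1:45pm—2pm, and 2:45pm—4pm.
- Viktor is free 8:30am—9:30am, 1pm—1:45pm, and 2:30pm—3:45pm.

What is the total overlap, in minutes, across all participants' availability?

Yolanda free within 08:30–17:00: 08:45–10:00, 11:45–12:30, 13:15–16:45.
Yolanda ∩ Farrukh: 09:15–09:45, 12:00–12:15, 13:15–14:45, 15:00–16:45.
Yolanda ∩ Farrukh ∩ Diego: 12:00–12:15, 13:45–14:00, 15:00–16:00.
Yolanda ∩ Farrukh ∩ Diego ∩ Viktor: 15:00–15:45.
Total common minutes: 45.

45 minutes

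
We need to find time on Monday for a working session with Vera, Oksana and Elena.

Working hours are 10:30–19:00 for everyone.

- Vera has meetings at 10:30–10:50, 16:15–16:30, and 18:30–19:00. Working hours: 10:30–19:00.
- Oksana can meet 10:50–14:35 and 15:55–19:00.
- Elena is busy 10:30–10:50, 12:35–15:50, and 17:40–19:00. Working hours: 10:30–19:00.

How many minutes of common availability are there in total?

195 minutes

Vera free within 10:30–19:00: 10:50–16:15, 16:30–18:30.
Elena free within 10:30–19:00: 10:50–12:35, 15:50–17:40.
Vera ∩ Oksana: 10:50–14:35, 15:55–16:15, 16:30–18:30.
Vera ∩ Oksana ∩ Elena: 10:50–12:35, 15:55–16:15, 16:30–17:40.
Total common minutes: 105 + 20 + 70 = 195.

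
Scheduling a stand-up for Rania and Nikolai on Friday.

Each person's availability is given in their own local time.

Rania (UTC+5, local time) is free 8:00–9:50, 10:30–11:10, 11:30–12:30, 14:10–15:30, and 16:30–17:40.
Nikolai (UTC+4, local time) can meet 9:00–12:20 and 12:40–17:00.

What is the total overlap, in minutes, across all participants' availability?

250 minutes

Rania → UTC: 03:00–04:50, 05:30–06:10, 06:30–07:30, 09:10–10:30, 11:30–12:40.
Nikolai → UTC: 05:00–08:20, 08:40–13:00.
Rania ∩ Nikolai: 05:30–06:10, 06:30–07:30, 09:10–10:30, 11:30–12:40.
Total common minutes: 40 + 60 + 80 + 70 = 250.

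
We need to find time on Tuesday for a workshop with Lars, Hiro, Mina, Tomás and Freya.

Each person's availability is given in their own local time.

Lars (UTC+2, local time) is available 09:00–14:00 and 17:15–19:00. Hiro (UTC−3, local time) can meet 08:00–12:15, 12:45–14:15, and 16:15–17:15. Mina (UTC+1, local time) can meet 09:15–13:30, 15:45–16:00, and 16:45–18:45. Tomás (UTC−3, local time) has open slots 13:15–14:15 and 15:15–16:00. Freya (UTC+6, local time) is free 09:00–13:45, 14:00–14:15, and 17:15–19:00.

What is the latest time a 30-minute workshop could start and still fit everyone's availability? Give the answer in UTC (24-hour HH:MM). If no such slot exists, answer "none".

none

Lars → UTC: 07:00–12:00, 15:15–17:00.
Hiro → UTC: 11:00–15:15, 15:45–17:15, 19:15–20:15.
Mina → UTC: 08:15–12:30, 14:45–15:00, 15:45–17:45.
Tomás → UTC: 16:15–17:15, 18:15–19:00.
Freya → UTC: 03:00–07:45, 08:00–08:15, 11:15–13:00.
Lars ∩ Hiro: 11:00–12:00, 15:45–17:00.
Lars ∩ Hiro ∩ Mina: 11:00–12:00, 15:45–17:00.
Lars ∩ Hiro ∩ Mina ∩ Tomás: 16:15–17:00.
Lars ∩ Hiro ∩ Mina ∩ Tomás ∩ Freya: (none).
Windows ≥ 30 min: (none).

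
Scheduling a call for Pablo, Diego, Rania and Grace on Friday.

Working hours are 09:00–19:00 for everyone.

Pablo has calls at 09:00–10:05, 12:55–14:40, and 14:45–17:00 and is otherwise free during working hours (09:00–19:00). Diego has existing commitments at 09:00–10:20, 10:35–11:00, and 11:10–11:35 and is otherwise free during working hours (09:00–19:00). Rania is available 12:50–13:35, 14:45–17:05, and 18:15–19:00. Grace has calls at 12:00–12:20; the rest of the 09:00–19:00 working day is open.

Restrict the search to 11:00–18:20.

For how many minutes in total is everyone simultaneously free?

15 minutes

Pablo free within 09:00–19:00: 10:05–12:55, 14:40–14:45, 17:00–19:00.
Diego free within 09:00–19:00: 10:20–10:35, 11:00–11:10, 11:35–19:00.
Grace free within 09:00–19:00: 09:00–12:00, 12:20–19:00.
Pablo ∩ Diego: 10:20–10:35, 11:00–11:10, 11:35–12:55, 14:40–14:45, 17:00–19:00.
Pablo ∩ Diego ∩ Rania: 12:50–12:55, 17:00–17:05, 18:15–19:00.
Pablo ∩ Diego ∩ Rania ∩ Grace: 12:50–12:55, 17:00–17:05, 18:15–19:00.
Restricted to 11:00–18:20: 12:50–12:55, 17:00–17:05, 18:15–18:20.
Total common minutes: 5 + 5 + 5 = 15.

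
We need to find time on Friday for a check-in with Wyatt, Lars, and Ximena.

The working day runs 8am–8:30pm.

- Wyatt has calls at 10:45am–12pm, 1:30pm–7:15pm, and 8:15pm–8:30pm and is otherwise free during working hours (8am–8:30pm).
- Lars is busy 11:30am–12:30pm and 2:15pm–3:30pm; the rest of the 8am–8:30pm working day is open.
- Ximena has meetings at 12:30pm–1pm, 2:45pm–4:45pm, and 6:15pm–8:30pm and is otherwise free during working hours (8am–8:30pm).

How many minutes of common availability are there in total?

195 minutes

Wyatt free within 08:00–20:30: 08:00–10:45, 12:00–13:30, 19:15–20:15.
Lars free within 08:00–20:30: 08:00–11:30, 12:30–14:15, 15:30–20:30.
Ximena free within 08:00–20:30: 08:00–12:30, 13:00–14:45, 16:45–18:15.
Wyatt ∩ Lars: 08:00–10:45, 12:30–13:30, 19:15–20:15.
Wyatt ∩ Lars ∩ Ximena: 08:00–10:45, 13:00–13:30.
Total common minutes: 165 + 30 = 195.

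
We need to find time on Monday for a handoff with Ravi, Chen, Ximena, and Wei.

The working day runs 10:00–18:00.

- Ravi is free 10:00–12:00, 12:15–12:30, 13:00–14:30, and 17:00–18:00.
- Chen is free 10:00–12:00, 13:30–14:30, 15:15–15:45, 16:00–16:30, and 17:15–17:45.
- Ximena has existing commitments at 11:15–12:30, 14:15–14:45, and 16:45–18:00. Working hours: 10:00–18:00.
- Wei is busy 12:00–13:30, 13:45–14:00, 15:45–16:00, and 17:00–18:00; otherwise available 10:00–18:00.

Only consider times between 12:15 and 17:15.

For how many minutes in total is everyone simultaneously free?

Ximena free within 10:00–18:00: 10:00–11:15, 12:30–14:15, 14:45–16:45.
Wei free within 10:00–18:00: 10:00–12:00, 13:30–13:45, 14:00–15:45, 16:00–17:00.
Ravi ∩ Chen: 10:00–12:00, 13:30–14:30, 17:15–17:45.
Ravi ∩ Chen ∩ Ximena: 10:00–11:15, 13:30–14:15.
Ravi ∩ Chen ∩ Ximena ∩ Wei: 10:00–11:15, 13:30–13:45, 14:00–14:15.
Restricted to 12:15–17:15: 13:30–13:45, 14:00–14:15.
Total common minutes: 15 + 15 = 30.

30 minutes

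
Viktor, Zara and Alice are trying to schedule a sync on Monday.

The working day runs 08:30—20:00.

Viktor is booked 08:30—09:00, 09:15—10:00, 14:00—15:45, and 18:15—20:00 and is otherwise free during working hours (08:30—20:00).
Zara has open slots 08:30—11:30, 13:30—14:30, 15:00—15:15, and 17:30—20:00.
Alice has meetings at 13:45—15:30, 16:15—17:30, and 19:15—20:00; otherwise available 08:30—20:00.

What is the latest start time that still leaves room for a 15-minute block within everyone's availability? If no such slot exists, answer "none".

Viktor free within 08:30–20:00: 09:00–09:15, 10:00–14:00, 15:45–18:15.
Alice free within 08:30–20:00: 08:30–13:45, 15:30–16:15, 17:30–19:15.
Viktor ∩ Zara: 09:00–09:15, 10:00–11:30, 13:30–14:00, 17:30–18:15.
Viktor ∩ Zara ∩ Alice: 09:00–09:15, 10:00–11:30, 13:30–13:45, 17:30–18:15.
Windows ≥ 15 min: 09:00–09:15, 10:00–11:30, 13:30–13:45, 17:30–18:15.
Latest start in the last window 17:30–18:15 is 18:15 − 15 min = 18:00.

18:00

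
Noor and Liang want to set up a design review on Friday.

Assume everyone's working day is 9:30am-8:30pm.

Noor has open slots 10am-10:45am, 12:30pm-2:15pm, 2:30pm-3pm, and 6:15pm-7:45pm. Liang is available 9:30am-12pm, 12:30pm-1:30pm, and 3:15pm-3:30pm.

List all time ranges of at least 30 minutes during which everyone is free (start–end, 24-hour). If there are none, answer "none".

10:00–10:45, 12:30–13:30

Noor ∩ Liang: 10:00–10:45, 12:30–13:30.
Windows ≥ 30 min: 10:00–10:45, 12:30–13:30.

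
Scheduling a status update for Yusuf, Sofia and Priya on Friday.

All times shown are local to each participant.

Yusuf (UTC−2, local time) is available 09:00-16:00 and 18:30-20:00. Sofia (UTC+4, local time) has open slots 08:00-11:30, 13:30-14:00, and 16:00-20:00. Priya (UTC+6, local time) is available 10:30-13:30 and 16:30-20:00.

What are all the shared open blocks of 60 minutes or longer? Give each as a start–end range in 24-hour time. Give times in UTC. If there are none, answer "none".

Yusuf → UTC: 11:00–18:00, 20:30–22:00.
Sofia → UTC: 04:00–07:30, 09:30–10:00, 12:00–16:00.
Priya → UTC: 04:30–07:30, 10:30–14:00.
Yusuf ∩ Sofia: 12:00–16:00.
Yusuf ∩ Sofia ∩ Priya: 12:00–14:00.
Windows ≥ 60 min: 12:00–14:00.

12:00–14:00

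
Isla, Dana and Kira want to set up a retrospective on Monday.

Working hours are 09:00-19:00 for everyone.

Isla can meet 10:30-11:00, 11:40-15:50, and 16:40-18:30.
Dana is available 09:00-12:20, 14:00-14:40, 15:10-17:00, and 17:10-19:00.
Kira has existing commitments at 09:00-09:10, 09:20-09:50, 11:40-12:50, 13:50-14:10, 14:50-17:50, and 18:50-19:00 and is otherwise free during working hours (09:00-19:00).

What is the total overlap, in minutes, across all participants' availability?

100 minutes

Kira free within 09:00–19:00: 09:10–09:20, 09:50–11:40, 12:50–13:50, 14:10–14:50, 17:50–18:50.
Isla ∩ Dana: 10:30–11:00, 11:40–12:20, 14:00–14:40, 15:10–15:50, 16:40–17:00, 17:10–18:30.
Isla ∩ Dana ∩ Kira: 10:30–11:00, 14:10–14:40, 17:50–18:30.
Total common minutes: 30 + 30 + 40 = 100.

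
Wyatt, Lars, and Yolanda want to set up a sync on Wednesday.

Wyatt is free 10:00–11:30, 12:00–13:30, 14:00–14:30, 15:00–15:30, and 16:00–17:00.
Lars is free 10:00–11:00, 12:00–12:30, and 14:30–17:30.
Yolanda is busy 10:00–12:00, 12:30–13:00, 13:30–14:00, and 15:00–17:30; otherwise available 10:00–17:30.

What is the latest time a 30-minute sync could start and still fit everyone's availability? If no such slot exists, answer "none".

12:00

Yolanda free within 10:00–17:30: 12:00–12:30, 13:00–13:30, 14:00–15:00.
Wyatt ∩ Lars: 10:00–11:00, 12:00–12:30, 15:00–15:30, 16:00–17:00.
Wyatt ∩ Lars ∩ Yolanda: 12:00–12:30.
Windows ≥ 30 min: 12:00–12:30.
Latest start in the last window 12:00–12:30 is 12:30 − 30 min = 12:00.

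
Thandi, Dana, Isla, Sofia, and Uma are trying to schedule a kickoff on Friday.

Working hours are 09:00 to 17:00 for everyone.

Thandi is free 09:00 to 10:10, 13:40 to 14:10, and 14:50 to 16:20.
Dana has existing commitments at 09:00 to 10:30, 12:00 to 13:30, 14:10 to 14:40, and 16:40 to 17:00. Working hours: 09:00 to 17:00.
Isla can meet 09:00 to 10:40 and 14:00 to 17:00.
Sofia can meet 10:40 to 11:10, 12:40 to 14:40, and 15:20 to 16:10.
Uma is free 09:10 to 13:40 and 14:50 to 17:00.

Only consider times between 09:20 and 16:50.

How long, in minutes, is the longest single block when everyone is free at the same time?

50 minutes

Dana free within 09:00–17:00: 10:30–12:00, 13:30–14:10, 14:40–16:40.
Thandi ∩ Dana: 13:40–14:10, 14:50–16:20.
Thandi ∩ Dana ∩ Isla: 14:00–14:10, 14:50–16:20.
Thandi ∩ Dana ∩ Isla ∩ Sofia: 14:00–14:10, 15:20–16:10.
Thandi ∩ Dana ∩ Isla ∩ Sofia ∩ Uma: 15:20–16:10.
Restricted to 09:20–16:50: 15:20–16:10.
Single common window of 50 minutes.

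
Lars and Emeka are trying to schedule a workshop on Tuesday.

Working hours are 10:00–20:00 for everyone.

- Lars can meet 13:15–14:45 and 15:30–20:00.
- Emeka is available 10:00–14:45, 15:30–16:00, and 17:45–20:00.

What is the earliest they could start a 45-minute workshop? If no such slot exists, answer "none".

13:15

Lars ∩ Emeka: 13:15–14:45, 15:30–16:00, 17:45–20:00.
Windows ≥ 45 min: 13:15–14:45, 17:45–20:00.
Earliest such window starts at 13:15.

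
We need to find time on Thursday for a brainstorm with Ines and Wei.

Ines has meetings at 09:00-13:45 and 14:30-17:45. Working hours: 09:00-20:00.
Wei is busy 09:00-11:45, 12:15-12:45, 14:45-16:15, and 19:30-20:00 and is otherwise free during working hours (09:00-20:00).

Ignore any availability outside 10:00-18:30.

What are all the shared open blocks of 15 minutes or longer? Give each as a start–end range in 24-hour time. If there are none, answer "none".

Ines free within 09:00–20:00: 13:45–14:30, 17:45–20:00.
Wei free within 09:00–20:00: 11:45–12:15, 12:45–14:45, 16:15–19:30.
Ines ∩ Wei: 13:45–14:30, 17:45–19:30.
Restricted to 10:00–18:30: 13:45–14:30, 17:45–18:30.
Windows ≥ 15 min: 13:45–14:30, 17:45–18:30.

13:45–14:30, 17:45–18:30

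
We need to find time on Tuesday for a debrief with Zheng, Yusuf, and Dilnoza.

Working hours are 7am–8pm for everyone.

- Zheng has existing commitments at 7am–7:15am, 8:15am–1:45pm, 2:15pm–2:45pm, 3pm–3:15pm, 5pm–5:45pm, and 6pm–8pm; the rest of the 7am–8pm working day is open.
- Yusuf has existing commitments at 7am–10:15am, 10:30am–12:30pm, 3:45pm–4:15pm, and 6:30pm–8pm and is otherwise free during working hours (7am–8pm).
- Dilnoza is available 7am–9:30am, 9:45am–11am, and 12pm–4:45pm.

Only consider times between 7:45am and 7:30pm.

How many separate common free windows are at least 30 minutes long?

3

Zheng free within 07:00–20:00: 07:15–08:15, 13:45–14:15, 14:45–15:00, 15:15–17:00, 17:45–18:00.
Yusuf free within 07:00–20:00: 10:15–10:30, 12:30–15:45, 16:15–18:30.
Zheng ∩ Yusuf: 13:45–14:15, 14:45–15:00, 15:15–15:45, 16:15–17:00, 17:45–18:00.
Zheng ∩ Yusuf ∩ Dilnoza: 13:45–14:15, 14:45–15:00, 15:15–15:45, 16:15–16:45.
Restricted to 07:45–19:30: 13:45–14:15, 14:45–15:00, 15:15–15:45, 16:15–16:45.
Windows ≥ 30 min: 13:45–14:15, 15:15–15:45, 16:15–16:45.
That's 3 windows.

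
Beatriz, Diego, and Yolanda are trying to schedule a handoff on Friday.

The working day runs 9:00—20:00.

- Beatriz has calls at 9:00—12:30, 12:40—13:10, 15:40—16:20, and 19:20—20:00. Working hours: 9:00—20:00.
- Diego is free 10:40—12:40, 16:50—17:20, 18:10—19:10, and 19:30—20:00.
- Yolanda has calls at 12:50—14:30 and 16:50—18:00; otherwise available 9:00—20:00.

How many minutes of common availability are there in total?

Beatriz free within 09:00–20:00: 12:30–12:40, 13:10–15:40, 16:20–19:20.
Yolanda free within 09:00–20:00: 09:00–12:50, 14:30–16:50, 18:00–20:00.
Beatriz ∩ Diego: 12:30–12:40, 16:50–17:20, 18:10–19:10.
Beatriz ∩ Diego ∩ Yolanda: 12:30–12:40, 18:10–19:10.
Total common minutes: 10 + 60 = 70.

70 minutes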